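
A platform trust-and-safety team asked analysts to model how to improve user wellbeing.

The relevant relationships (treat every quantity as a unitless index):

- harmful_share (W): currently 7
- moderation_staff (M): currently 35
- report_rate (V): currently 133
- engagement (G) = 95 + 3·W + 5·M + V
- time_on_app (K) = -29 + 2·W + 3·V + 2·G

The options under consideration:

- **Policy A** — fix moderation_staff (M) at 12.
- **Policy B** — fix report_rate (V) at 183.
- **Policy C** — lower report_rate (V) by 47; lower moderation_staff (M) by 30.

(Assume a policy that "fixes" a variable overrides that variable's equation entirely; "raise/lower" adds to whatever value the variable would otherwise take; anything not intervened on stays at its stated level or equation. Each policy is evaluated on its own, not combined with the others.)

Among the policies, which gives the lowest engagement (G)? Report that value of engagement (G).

227

Policy A (M := 12):
  W = 7
  M = 12
  V = 133
  G = 95 + 3·7 + 5·12 + 133 = 309
Policy B (V := 183):
  W = 7
  M = 35
  V = 183
  G = 95 + 3·7 + 5·35 + 183 = 474
Policy C (V − 47, M − 30):
  W = 7
  M = 35 − 30 = 5
  V = 133 − 47 = 86
  G = 95 + 3·7 + 5·5 + 86 = 227
Comparing — Policy A: G=309, Policy B: G=474, Policy C: G=227. Lowest is 227 (Policy C).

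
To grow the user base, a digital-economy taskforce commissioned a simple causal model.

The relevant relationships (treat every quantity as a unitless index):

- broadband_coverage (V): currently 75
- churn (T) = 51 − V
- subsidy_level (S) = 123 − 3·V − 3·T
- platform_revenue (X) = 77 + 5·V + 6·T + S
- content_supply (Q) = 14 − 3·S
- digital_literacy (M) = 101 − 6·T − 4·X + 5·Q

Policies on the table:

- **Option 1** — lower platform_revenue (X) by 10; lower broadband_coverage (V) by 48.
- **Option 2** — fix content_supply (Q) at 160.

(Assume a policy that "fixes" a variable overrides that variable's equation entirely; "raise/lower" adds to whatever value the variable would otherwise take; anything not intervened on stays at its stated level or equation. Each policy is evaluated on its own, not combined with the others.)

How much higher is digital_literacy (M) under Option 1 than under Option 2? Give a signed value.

Option 1 (X − 10, V − 48):
  V = 75 − 48 = 27
  T = 51 − 27 = 24
  S = 123 − 3·27 − 3·24 = -30
  X = 77 + 5·27 + 6·24 + (-30) (−10 from intervention) = 316
  Q = 14 − 3·(-30) = 104
  M = 101 − 6·24 − 4·316 + 5·104 = -787
Option 2 (Q := 160):
  V = 75
  T = 51 − 75 = -24
  S = 123 − 3·75 − 3·(-24) = -30
  X = 77 + 5·75 + 6·(-24) + (-30) = 278
  Q = 160
  M = 101 − 6·(-24) − 4·278 + 5·160 = -67
M: -787 − (-67) = -720

-720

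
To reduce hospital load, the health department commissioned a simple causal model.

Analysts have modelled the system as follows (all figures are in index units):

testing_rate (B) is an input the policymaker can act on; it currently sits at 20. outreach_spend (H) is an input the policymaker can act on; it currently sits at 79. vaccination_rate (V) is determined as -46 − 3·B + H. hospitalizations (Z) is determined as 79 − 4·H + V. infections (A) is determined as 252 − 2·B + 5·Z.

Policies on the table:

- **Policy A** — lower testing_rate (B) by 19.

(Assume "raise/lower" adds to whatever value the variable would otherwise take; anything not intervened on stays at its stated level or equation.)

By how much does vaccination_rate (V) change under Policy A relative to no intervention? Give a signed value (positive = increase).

57

Baseline:
  B = 20
  H = 79
  V = -46 − 3·20 + 79 = -27
Policy A (B − 19):
  B = 20 − 19 = 1
  H = 79
  V = -46 − 3·1 + 79 = 30
Change in V: 30 − (-27) = 57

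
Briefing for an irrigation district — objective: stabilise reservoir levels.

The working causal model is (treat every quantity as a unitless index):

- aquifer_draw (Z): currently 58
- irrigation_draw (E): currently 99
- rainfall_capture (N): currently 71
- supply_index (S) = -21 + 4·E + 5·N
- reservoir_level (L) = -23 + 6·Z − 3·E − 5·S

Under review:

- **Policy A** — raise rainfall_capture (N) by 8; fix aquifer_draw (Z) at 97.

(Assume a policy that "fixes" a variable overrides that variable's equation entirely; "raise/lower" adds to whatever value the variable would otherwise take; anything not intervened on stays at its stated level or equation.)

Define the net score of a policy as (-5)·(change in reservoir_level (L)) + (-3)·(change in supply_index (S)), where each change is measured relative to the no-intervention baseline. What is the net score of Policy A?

Baseline:
  Z = 58
  E = 99
  N = 71
  S = -21 + 4·99 + 5·71 = 730
  L = -23 + 6·58 − 3·99 − 5·730 = -3622
Policy A (N + 8, Z := 97):
  Z = 97
  E = 99
  N = 71 + 8 = 79
  S = -21 + 4·99 + 5·79 = 770
  L = -23 + 6·97 − 3·99 − 5·770 = -3588
ΔL = -3588 − (-3622) = 34; ΔS = 770 − 730 = 40
Score = (-5)·34 + (-3)·40 = -290

-290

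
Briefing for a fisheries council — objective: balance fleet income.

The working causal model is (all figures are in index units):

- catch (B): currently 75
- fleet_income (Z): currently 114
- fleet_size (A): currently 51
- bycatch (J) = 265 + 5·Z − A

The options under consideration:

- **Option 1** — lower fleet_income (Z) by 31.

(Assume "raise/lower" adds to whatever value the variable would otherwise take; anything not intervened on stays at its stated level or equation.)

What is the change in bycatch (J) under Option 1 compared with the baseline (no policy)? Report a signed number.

-155

Baseline:
  Z = 114
  A = 51
  J = 265 + 5·114 − 51 = 784
Option 1 (Z − 31):
  Z = 114 − 31 = 83
  A = 51
  J = 265 + 5·83 − 51 = 629
Change in J: 629 − 784 = -155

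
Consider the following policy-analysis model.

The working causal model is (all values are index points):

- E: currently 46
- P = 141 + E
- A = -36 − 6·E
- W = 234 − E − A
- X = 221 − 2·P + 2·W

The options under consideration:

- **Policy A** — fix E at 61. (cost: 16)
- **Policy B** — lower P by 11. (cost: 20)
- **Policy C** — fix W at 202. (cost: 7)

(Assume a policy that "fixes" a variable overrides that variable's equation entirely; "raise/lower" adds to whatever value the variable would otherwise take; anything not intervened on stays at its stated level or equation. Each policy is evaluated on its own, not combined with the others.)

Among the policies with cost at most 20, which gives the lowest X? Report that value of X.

Policy A (E := 61):
  E = 61
  P = 141 + 61 = 202
  A = -36 − 6·61 = -402
  W = 234 − 61 − (-402) = 575
  X = 221 − 2·202 + 2·575 = 967
Policy B (P − 11):
  E = 46
  P = 141 + 46 (−11 from intervention) = 176
  A = -36 − 6·46 = -312
  W = 234 − 46 − (-312) = 500
  X = 221 − 2·176 + 2·500 = 869
Policy C (W := 202):
  E = 46
  P = 141 + 46 = 187
  A = -36 − 6·46 = -312
  W = 202
  X = 221 − 2·187 + 2·202 = 251
Comparing — Policy A: X=967, Policy B: X=869, Policy C: X=251. Lowest is 251 (Policy C).

251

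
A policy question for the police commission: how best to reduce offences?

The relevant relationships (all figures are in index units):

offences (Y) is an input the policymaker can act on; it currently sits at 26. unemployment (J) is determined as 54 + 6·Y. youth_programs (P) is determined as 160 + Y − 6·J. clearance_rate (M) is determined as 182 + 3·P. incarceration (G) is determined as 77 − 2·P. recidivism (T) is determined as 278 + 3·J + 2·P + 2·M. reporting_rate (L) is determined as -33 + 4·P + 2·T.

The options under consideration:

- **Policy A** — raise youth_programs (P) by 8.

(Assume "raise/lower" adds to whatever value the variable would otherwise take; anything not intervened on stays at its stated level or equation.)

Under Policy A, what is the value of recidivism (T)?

Policy A (P + 8):
  Y = 26
  J = 54 + 6·26 = 210
  P = 160 + 26 − 6·210 (+8 from intervention) = -1066
  M = 182 + 3·(-1066) = -3016
  T = 278 + 3·210 + 2·(-1066) + 2·(-3016) = -7256

-7256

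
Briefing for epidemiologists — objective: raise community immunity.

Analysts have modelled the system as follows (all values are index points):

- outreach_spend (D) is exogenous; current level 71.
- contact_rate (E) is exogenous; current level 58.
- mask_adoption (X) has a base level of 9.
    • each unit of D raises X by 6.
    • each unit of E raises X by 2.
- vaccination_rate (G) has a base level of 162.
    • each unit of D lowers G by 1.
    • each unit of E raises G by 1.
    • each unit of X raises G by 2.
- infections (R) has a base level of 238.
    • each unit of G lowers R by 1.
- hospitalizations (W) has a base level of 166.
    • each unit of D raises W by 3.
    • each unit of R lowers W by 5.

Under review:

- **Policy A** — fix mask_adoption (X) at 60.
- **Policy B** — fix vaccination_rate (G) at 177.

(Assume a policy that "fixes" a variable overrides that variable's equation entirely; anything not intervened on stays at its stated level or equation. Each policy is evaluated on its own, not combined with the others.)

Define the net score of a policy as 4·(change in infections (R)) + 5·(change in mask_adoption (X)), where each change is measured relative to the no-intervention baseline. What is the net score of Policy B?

Baseline:
  D = 71
  E = 58
  X = 9 + 6·71 + 2·58 = 551
  G = 162 − 71 + 58 + 2·551 = 1251
  R = 238 − 1251 = -1013
Policy B (G := 177):
  D = 71
  E = 58
  X = 9 + 6·71 + 2·58 = 551
  G = 177
  R = 238 − 177 = 61
ΔR = 61 − (-1013) = 1074; ΔX = 551 − 551 = 0
Score = 4·1074 + 5·0 = 4296

4296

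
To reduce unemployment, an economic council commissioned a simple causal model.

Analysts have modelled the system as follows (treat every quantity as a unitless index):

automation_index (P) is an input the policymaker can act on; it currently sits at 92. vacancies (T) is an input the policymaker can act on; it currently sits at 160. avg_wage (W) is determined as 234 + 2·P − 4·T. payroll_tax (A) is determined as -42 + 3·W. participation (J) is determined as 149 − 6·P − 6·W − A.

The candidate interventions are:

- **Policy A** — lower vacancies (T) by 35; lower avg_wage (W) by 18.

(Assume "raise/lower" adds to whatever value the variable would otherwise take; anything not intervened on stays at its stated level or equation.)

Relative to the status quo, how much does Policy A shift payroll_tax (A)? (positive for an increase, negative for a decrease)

Baseline:
  P = 92
  T = 160
  W = 234 + 2·92 − 4·160 = -222
  A = -42 + 3·(-222) = -708
Policy A (T − 35, W − 18):
  P = 92
  T = 160 − 35 = 125
  W = 234 + 2·92 − 4·125 (−18 from intervention) = -100
  A = -42 + 3·(-100) = -342
Change in A: -342 − (-708) = 366

366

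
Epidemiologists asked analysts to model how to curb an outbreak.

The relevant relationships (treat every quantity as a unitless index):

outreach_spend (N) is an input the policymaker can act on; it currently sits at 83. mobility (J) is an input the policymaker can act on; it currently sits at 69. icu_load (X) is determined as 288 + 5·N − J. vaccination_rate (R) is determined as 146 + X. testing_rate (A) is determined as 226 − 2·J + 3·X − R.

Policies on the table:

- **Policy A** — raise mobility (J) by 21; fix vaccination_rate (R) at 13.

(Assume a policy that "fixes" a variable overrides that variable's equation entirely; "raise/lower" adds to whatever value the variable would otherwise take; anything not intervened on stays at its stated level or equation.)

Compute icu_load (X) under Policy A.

613

Policy A (J + 21, R := 13):
  N = 83
  J = 69 + 21 = 90
  X = 288 + 5·83 − 90 = 613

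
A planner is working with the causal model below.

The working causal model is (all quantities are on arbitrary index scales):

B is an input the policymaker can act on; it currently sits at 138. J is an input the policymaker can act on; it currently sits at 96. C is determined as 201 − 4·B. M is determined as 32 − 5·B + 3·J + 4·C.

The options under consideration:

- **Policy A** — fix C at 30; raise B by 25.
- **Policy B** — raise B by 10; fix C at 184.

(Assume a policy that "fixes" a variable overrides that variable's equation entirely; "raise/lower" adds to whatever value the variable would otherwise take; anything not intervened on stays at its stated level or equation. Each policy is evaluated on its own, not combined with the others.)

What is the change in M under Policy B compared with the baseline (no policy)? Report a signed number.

2090

Baseline:
  B = 138
  J = 96
  C = 201 − 4·138 = -351
  M = 32 − 5·138 + 3·96 + 4·(-351) = -1774
Policy B (B + 10, C := 184):
  B = 138 + 10 = 148
  J = 96
  C = 184
  M = 32 − 5·148 + 3·96 + 4·184 = 316
Change in M: 316 − (-1774) = 2090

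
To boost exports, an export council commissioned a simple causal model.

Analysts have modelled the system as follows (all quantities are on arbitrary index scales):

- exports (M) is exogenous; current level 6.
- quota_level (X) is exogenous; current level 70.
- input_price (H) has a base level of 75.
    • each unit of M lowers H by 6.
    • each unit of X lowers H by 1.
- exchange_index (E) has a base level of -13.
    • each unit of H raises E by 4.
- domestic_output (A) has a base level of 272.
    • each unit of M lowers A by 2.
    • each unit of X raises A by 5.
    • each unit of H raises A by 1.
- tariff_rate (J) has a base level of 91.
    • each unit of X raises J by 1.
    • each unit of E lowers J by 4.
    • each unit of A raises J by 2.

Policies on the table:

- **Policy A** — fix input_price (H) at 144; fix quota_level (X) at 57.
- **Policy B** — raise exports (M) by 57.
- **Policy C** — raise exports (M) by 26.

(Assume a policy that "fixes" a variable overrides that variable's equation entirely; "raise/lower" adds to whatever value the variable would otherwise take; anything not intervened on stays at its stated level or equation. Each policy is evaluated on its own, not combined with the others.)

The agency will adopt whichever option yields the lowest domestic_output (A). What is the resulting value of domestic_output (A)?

123

Policy A (H := 144, X := 57):
  M = 6
  X = 57
  H = 144
  A = 272 − 2·6 + 5·57 + 144 = 689
Policy B (M + 57):
  M = 6 + 57 = 63
  X = 70
  H = 75 − 6·63 − 70 = -373
  A = 272 − 2·63 + 5·70 + (-373) = 123
Policy C (M + 26):
  M = 6 + 26 = 32
  X = 70
  H = 75 − 6·32 − 70 = -187
  A = 272 − 2·32 + 5·70 + (-187) = 371
Comparing — Policy A: A=689, Policy B: A=123, Policy C: A=371. Lowest is 123 (Policy B).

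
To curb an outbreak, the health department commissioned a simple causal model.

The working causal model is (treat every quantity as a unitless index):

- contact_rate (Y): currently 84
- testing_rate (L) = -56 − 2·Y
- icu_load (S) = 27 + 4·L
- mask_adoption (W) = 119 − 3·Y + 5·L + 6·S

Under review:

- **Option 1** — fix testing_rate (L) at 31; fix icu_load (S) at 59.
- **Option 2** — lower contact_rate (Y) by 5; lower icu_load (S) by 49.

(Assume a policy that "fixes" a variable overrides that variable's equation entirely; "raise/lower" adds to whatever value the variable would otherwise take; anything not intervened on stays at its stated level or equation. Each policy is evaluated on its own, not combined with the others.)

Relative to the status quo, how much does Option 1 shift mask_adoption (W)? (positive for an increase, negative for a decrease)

6843

Baseline:
  Y = 84
  L = -56 − 2·84 = -224
  S = 27 + 4·(-224) = -869
  W = 119 − 3·84 + 5·(-224) + 6·(-869) = -6467
Option 1 (L := 31, S := 59):
  Y = 84
  L = 31
  S = 59
  W = 119 − 3·84 + 5·31 + 6·59 = 376
Change in W: 376 − (-6467) = 6843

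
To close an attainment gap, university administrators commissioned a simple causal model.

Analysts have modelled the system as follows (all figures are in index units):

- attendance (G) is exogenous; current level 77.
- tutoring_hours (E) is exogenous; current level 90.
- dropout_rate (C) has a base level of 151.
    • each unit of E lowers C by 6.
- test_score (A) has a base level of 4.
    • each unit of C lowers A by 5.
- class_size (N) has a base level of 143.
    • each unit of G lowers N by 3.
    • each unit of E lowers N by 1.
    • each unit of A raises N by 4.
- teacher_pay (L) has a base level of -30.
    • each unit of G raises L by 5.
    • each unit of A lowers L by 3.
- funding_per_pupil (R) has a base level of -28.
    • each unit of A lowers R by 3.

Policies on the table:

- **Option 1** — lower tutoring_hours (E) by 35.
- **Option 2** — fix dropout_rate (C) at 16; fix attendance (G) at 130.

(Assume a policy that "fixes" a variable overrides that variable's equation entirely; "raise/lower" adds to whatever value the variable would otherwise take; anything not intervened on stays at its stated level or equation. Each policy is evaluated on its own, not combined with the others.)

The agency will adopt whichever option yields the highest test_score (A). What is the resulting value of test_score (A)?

Option 1 (E − 35):
  E = 90 − 35 = 55
  C = 151 − 6·55 = -179
  A = 4 − 5·(-179) = 899
Option 2 (C := 16, G := 130):
  E = 90
  C = 16
  A = 4 − 5·16 = -76
Comparing — Option 1: A=899, Option 2: A=-76. Highest is 899 (Option 1).

899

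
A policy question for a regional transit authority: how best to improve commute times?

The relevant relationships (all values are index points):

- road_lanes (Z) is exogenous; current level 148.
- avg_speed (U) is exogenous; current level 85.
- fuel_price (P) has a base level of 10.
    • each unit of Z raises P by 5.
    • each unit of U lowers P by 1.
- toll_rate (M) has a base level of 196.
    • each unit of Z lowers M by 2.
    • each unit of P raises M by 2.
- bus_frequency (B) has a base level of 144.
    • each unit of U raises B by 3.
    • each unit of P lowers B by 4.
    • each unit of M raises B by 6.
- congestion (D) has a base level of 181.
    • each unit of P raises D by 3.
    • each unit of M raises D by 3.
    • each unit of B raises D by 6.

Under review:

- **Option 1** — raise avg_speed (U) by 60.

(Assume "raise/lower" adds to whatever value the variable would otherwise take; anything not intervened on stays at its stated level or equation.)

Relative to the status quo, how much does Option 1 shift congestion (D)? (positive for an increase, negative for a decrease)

-2340

Baseline:
  Z = 148
  U = 85
  P = 10 + 5·148 − 85 = 665
  M = 196 − 2·148 + 2·665 = 1230
  B = 144 + 3·85 − 4·665 + 6·1230 = 5119
  D = 181 + 3·665 + 3·1230 + 6·5119 = 36580
Option 1 (U + 60):
  Z = 148
  U = 85 + 60 = 145
  P = 10 + 5·148 − 145 = 605
  M = 196 − 2·148 + 2·605 = 1110
  B = 144 + 3·145 − 4·605 + 6·1110 = 4819
  D = 181 + 3·605 + 3·1110 + 6·4819 = 34240
Change in D: 34240 − 36580 = -2340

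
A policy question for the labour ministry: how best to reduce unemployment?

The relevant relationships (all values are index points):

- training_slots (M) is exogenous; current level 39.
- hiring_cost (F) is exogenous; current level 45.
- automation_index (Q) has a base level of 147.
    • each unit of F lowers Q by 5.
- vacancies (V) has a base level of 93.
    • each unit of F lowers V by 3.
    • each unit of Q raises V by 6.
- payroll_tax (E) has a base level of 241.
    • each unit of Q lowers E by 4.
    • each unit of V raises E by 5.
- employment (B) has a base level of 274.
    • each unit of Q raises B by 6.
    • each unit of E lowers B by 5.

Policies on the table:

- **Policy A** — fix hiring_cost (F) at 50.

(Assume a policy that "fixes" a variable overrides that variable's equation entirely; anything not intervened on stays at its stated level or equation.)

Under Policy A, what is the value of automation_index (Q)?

-103

Policy A (F := 50):
  F = 50
  Q = 147 − 5·50 = -103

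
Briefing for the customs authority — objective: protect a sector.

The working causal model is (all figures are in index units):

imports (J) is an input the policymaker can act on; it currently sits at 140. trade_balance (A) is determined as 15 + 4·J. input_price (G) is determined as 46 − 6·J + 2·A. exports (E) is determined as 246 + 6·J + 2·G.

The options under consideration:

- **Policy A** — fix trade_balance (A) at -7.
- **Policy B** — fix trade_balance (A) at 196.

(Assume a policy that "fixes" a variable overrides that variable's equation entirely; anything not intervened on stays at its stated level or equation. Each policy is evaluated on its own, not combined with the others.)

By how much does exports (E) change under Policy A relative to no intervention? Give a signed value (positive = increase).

Baseline:
  J = 140
  A = 15 + 4·140 = 575
  G = 46 − 6·140 + 2·575 = 356
  E = 246 + 6·140 + 2·356 = 1798
Policy A (A := -7):
  J = 140
  A = -7
  G = 46 − 6·140 + 2·(-7) = -808
  E = 246 + 6·140 + 2·(-808) = -530
Change in E: -530 − 1798 = -2328

-2328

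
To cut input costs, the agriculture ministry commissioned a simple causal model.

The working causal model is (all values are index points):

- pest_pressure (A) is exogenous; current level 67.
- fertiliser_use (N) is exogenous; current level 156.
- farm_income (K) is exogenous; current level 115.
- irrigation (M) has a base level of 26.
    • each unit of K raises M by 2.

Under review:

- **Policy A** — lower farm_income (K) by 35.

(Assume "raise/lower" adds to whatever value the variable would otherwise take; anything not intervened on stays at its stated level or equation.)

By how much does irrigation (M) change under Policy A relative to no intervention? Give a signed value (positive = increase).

-70

Baseline:
  K = 115
  M = 26 + 2·115 = 256
Policy A (K − 35):
  K = 115 − 35 = 80
  M = 26 + 2·80 = 186
Change in M: 186 − 256 = -70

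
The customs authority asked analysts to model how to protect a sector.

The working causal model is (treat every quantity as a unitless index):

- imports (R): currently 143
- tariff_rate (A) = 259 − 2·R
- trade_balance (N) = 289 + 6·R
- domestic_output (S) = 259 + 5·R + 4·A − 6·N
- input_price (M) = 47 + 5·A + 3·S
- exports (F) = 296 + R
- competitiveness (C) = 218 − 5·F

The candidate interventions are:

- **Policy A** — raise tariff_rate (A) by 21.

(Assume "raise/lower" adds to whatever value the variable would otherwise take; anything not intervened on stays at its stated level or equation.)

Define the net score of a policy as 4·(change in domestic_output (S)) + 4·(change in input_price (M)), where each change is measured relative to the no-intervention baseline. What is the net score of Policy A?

1764

Baseline:
  R = 143
  A = 259 − 2·143 = -27
  N = 289 + 6·143 = 1147
  S = 259 + 5·143 + 4·(-27) − 6·1147 = -6016
  M = 47 + 5·(-27) + 3·(-6016) = -18136
Policy A (A + 21):
  R = 143
  A = 259 − 2·143 (+21 from intervention) = -6
  N = 289 + 6·143 = 1147
  S = 259 + 5·143 + 4·(-6) − 6·1147 = -5932
  M = 47 + 5·(-6) + 3·(-5932) = -17779
ΔS = -5932 − (-6016) = 84; ΔM = -17779 − (-18136) = 357
Score = 4·84 + 4·357 = 1764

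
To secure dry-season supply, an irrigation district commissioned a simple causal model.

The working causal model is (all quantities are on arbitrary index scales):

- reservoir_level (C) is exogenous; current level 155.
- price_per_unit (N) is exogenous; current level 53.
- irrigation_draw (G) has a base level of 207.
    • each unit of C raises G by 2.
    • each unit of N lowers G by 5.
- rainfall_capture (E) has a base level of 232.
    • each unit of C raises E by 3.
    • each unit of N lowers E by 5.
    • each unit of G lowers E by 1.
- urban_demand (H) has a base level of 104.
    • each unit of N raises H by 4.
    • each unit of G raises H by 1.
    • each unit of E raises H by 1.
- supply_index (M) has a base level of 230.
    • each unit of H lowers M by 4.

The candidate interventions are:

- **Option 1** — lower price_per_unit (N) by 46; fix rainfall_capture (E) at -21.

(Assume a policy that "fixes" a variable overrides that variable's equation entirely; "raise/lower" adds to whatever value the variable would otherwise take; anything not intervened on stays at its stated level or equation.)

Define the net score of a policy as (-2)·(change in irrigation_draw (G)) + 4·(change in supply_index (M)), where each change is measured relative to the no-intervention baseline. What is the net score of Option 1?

Baseline:
  C = 155
  N = 53
  G = 207 + 2·155 − 5·53 = 252
  E = 232 + 3·155 − 5·53 − 252 = 180
  H = 104 + 4·53 + 252 + 180 = 748
  M = 230 − 4·748 = -2762
Option 1 (N − 46, E := -21):
  C = 155
  N = 53 − 46 = 7
  G = 207 + 2·155 − 5·7 = 482
  E = -21
  H = 104 + 4·7 + 482 + (-21) = 593
  M = 230 − 4·593 = -2142
ΔG = 482 − 252 = 230; ΔM = -2142 − (-2762) = 620
Score = (-2)·230 + 4·620 = 2020

2020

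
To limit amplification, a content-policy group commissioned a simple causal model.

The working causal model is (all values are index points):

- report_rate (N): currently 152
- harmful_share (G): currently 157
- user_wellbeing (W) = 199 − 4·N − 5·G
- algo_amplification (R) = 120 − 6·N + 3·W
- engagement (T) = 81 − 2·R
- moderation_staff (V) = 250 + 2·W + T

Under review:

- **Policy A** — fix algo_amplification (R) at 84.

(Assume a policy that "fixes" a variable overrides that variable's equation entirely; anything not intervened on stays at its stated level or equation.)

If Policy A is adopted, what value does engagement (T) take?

Policy A (R := 84):
  N = 152
  G = 157
  W = 199 − 4·152 − 5·157 = -1194
  R = 84
  T = 81 − 2·84 = -87

-87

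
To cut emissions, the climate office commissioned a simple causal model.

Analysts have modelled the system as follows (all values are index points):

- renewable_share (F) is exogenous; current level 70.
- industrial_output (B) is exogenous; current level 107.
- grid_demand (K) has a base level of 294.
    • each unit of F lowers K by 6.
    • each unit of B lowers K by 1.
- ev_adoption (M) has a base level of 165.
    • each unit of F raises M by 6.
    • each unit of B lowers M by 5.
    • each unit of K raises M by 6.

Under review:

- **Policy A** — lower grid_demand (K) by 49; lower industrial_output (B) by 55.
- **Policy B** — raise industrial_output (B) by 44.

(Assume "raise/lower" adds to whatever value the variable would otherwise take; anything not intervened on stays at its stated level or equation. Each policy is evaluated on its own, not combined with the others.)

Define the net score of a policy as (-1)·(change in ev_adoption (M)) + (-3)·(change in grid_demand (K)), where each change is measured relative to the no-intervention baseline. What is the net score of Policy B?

Baseline:
  F = 70
  B = 107
  K = 294 − 6·70 − 107 = -233
  M = 165 + 6·70 − 5·107 + 6·(-233) = -1348
Policy B (B + 44):
  F = 70
  B = 107 + 44 = 151
  K = 294 − 6·70 − 151 = -277
  M = 165 + 6·70 − 5·151 + 6·(-277) = -1832
ΔM = -1832 − (-1348) = -484; ΔK = -277 − (-233) = -44
Score = (-1)·(-484) + (-3)·(-44) = 616

616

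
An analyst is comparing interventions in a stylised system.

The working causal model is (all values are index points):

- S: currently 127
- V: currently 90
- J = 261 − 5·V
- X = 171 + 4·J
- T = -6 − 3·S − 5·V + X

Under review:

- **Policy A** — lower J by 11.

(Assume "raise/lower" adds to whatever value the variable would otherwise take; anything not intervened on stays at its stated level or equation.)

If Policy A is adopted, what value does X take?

Policy A (J − 11):
  V = 90
  J = 261 − 5·90 (−11 from intervention) = -200
  X = 171 + 4·(-200) = -629

-629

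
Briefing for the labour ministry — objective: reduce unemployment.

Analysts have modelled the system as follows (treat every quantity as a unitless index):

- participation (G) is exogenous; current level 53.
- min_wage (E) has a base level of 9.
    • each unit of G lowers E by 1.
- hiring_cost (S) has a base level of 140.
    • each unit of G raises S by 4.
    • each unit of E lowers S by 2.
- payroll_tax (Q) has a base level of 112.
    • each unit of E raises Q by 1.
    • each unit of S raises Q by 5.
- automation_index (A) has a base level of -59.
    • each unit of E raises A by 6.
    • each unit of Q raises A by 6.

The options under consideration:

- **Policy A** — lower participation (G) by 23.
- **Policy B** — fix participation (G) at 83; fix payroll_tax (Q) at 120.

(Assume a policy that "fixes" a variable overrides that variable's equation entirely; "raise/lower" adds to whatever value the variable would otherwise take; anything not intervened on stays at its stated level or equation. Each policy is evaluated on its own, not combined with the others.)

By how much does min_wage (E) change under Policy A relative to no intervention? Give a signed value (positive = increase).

23

Baseline:
  G = 53
  E = 9 − 53 = -44
Policy A (G − 23):
  G = 53 − 23 = 30
  E = 9 − 30 = -21
Change in E: -21 − (-44) = 23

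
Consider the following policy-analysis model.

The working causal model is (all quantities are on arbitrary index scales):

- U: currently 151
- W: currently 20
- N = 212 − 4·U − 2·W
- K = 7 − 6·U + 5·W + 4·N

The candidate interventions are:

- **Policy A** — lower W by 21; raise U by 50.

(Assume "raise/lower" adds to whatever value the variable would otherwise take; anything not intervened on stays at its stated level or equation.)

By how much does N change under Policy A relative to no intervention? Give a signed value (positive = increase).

Baseline:
  U = 151
  W = 20
  N = 212 − 4·151 − 2·20 = -432
Policy A (W − 21, U + 50):
  U = 151 + 50 = 201
  W = 20 − 21 = -1
  N = 212 − 4·201 − 2·(-1) = -590
Change in N: -590 − (-432) = -158

-158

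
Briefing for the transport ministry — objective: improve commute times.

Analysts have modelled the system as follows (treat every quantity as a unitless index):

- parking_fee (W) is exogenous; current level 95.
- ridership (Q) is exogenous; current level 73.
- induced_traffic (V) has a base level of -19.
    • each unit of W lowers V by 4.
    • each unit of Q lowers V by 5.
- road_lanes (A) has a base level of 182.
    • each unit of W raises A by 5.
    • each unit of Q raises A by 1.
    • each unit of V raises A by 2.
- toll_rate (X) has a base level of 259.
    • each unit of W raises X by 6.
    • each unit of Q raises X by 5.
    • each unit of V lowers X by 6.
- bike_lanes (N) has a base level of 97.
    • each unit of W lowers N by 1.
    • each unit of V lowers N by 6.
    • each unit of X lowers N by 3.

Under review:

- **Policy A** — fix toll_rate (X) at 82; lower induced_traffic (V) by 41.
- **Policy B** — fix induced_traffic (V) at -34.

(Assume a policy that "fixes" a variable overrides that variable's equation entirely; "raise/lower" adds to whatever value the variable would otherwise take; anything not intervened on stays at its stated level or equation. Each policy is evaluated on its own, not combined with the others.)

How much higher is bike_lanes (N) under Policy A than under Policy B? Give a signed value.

Policy A (X := 82, V − 41):
  W = 95
  Q = 73
  V = -19 − 4·95 − 5·73 (−41 from intervention) = -805
  X = 82
  N = 97 − 95 − 6·(-805) − 3·82 = 4586
Policy B (V := -34):
  W = 95
  Q = 73
  V = -34
  X = 259 + 6·95 + 5·73 − 6·(-34) = 1398
  N = 97 − 95 − 6·(-34) − 3·1398 = -3988
N: 4586 − (-3988) = 8574

8574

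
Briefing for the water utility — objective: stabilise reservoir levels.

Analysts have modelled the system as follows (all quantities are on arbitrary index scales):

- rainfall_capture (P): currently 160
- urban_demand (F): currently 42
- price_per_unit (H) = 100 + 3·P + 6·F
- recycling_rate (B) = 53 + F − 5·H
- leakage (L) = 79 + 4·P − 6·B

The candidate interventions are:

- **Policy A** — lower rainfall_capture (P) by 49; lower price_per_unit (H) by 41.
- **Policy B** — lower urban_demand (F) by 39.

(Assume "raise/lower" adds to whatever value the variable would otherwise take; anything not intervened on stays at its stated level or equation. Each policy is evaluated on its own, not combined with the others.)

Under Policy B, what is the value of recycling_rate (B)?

-2934

Policy B (F − 39):
  P = 160
  F = 42 − 39 = 3
  H = 100 + 3·160 + 6·3 = 598
  B = 53 + 3 − 5·598 = -2934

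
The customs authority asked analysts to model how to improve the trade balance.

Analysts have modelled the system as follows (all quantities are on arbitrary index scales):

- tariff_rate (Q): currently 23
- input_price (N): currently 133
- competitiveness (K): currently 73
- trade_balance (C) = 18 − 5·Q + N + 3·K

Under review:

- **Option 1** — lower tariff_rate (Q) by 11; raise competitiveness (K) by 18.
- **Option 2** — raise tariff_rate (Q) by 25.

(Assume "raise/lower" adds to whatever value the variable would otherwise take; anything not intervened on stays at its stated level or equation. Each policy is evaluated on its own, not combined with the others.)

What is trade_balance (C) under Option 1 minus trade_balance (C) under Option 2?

Option 1 (Q − 11, K + 18):
  Q = 23 − 11 = 12
  N = 133
  K = 73 + 18 = 91
  C = 18 − 5·12 + 133 + 3·91 = 364
Option 2 (Q + 25):
  Q = 23 + 25 = 48
  N = 133
  K = 73
  C = 18 − 5·48 + 133 + 3·73 = 130
C: 364 − 130 = 234

234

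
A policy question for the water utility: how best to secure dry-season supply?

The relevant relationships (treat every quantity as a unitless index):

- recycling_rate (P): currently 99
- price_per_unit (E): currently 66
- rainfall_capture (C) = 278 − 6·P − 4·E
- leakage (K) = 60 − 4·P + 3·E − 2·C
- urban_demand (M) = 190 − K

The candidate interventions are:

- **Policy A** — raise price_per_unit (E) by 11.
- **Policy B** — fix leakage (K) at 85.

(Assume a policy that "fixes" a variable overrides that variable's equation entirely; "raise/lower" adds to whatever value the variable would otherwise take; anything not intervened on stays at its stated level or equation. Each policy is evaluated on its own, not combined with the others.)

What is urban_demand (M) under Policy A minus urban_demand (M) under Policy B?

-1058

Policy A (E + 11):
  P = 99
  E = 66 + 11 = 77
  C = 278 − 6·99 − 4·77 = -624
  K = 60 − 4·99 + 3·77 − 2·(-624) = 1143
  M = 190 − 1143 = -953
Policy B (K := 85):
  P = 99
  E = 66
  C = 278 − 6·99 − 4·66 = -580
  K = 85
  M = 190 − 85 = 105
M: -953 − 105 = -1058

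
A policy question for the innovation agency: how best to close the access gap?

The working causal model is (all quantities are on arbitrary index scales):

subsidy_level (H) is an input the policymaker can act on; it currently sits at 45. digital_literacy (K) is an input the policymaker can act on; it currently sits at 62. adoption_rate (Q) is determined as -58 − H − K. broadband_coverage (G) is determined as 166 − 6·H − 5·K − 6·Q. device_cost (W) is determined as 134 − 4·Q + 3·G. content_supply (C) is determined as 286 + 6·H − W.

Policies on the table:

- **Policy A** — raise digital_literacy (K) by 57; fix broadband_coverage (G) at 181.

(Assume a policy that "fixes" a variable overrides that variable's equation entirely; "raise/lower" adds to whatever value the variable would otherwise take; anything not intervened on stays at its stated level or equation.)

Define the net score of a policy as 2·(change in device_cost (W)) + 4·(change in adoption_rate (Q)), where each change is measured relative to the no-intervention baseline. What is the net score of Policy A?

Baseline:
  H = 45
  K = 62
  Q = -58 − 45 − 62 = -165
  G = 166 − 6·45 − 5·62 − 6·(-165) = 576
  W = 134 − 4·(-165) + 3·576 = 2522
Policy A (K + 57, G := 181):
  H = 45
  K = 62 + 57 = 119
  Q = -58 − 45 − 119 = -222
  G = 181
  W = 134 − 4·(-222) + 3·181 = 1565
ΔW = 1565 − 2522 = -957; ΔQ = -222 − (-165) = -57
Score = 2·(-957) + 4·(-57) = -2142

-2142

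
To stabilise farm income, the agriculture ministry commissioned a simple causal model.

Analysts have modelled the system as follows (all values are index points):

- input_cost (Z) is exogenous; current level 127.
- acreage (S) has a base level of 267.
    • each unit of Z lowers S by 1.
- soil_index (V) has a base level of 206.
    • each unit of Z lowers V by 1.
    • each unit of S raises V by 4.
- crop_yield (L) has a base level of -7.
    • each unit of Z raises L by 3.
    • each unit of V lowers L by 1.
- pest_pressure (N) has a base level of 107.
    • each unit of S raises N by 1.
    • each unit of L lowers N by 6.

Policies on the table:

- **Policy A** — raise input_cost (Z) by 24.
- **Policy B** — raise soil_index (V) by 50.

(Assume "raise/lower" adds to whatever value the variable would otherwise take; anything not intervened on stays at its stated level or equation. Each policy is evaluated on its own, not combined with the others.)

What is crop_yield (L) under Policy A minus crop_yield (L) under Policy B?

242

Policy A (Z + 24):
  Z = 127 + 24 = 151
  S = 267 − 151 = 116
  V = 206 − 151 + 4·116 = 519
  L = -7 + 3·151 − 519 = -73
Policy B (V + 50):
  Z = 127
  S = 267 − 127 = 140
  V = 206 − 127 + 4·140 (+50 from intervention) = 689
  L = -7 + 3·127 − 689 = -315
L: -73 − (-315) = 242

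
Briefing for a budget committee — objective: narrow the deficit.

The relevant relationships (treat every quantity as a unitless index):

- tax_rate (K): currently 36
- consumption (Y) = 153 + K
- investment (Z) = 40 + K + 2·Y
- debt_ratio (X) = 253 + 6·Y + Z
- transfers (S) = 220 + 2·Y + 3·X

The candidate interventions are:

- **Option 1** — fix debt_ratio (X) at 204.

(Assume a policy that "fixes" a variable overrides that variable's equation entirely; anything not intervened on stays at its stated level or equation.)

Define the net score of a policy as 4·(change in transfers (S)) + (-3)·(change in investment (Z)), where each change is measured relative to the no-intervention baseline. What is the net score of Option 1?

Baseline:
  K = 36
  Y = 153 + 36 = 189
  Z = 40 + 36 + 2·189 = 454
  X = 253 + 6·189 + 454 = 1841
  S = 220 + 2·189 + 3·1841 = 6121
Option 1 (X := 204):
  K = 36
  Y = 153 + 36 = 189
  Z = 40 + 36 + 2·189 = 454
  X = 204
  S = 220 + 2·189 + 3·204 = 1210
ΔS = 1210 − 6121 = -4911; ΔZ = 454 − 454 = 0
Score = 4·(-4911) + (-3)·0 = -19644

-19644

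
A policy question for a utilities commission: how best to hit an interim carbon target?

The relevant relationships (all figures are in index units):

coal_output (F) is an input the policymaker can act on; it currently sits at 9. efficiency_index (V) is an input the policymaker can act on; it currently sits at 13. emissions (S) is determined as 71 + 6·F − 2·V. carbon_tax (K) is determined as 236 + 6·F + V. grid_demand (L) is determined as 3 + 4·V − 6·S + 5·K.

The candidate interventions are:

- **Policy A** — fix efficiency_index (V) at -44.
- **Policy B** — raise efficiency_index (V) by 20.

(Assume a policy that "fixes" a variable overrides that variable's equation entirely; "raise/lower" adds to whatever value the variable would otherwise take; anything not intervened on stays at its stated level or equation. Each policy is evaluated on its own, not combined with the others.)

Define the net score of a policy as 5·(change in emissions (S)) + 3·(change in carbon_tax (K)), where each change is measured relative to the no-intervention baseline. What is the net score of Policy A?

Baseline:
  F = 9
  V = 13
  S = 71 + 6·9 − 2·13 = 99
  K = 236 + 6·9 + 13 = 303
Policy A (V := -44):
  F = 9
  V = -44
  S = 71 + 6·9 − 2·(-44) = 213
  K = 236 + 6·9 + (-44) = 246
ΔS = 213 − 99 = 114; ΔK = 246 − 303 = -57
Score = 5·114 + 3·(-57) = 399

399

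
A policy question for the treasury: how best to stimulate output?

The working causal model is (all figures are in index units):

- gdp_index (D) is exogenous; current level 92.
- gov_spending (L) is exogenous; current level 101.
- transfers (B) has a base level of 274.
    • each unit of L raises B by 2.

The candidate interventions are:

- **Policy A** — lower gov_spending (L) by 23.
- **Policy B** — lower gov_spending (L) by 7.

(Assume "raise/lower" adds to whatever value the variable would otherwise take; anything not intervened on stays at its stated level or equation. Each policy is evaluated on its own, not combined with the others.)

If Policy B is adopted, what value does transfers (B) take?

462

Policy B (L − 7):
  L = 101 − 7 = 94
  B = 274 + 2·94 = 462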